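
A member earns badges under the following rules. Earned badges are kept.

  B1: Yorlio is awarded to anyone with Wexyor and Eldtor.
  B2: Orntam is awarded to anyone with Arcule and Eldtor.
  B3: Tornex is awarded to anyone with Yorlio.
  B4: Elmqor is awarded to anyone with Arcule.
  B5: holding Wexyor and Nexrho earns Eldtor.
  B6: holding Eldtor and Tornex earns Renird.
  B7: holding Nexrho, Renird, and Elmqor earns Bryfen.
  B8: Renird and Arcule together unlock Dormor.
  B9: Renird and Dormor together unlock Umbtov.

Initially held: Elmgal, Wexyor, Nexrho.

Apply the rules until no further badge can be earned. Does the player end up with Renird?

Yes

With Wexyor and Nexrho, Eldtor is earned (B5).
With Wexyor and Eldtor, Yorlio is earned (B1).
With Yorlio, Tornex is earned (B3).
With Eldtor and Tornex, Renird is earned (B6).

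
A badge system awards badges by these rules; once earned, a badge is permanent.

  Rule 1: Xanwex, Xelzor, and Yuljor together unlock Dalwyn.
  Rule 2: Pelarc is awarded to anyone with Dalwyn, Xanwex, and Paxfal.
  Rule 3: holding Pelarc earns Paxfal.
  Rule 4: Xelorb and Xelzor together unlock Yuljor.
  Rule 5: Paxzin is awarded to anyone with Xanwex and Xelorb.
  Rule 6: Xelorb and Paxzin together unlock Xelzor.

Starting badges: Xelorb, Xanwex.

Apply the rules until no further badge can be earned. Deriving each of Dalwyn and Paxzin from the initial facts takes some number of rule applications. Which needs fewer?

Paxzin

Paxzin: With Xanwex and Xelorb, Paxzin is earned (Rule 5). [1 rule application]
Dalwyn: With Xanwex and Xelorb, Paxzin is earned (Rule 5). With Xelorb and Paxzin, Xelzor is earned (Rule 6). With Xelorb and Xelzor, Yuljor is earned (Rule 4). With Xanwex, Xelzor, and Yuljor, Dalwyn is earned (Rule 1). [4 rule applications]
Paxzin needs fewer.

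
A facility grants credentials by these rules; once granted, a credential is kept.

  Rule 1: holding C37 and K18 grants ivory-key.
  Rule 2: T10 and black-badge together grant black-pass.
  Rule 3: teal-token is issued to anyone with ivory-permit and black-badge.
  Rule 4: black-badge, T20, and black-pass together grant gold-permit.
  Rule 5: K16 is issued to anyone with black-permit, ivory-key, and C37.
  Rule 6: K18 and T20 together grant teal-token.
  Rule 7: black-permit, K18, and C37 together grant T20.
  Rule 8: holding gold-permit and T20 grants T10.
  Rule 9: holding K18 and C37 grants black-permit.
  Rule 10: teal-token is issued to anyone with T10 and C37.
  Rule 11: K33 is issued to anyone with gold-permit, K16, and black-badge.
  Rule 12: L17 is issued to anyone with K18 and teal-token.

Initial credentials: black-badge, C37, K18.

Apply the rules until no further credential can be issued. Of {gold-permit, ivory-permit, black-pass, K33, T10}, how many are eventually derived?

0

gold-permit would need black-badge, T20, and black-pass (Rule 4), but black-pass is never granted.
No rule produces ivory-permit, and it is not given.
black-pass would need T10 and black-badge (Rule 2), but T10 is never granted.
K33 would need gold-permit, K16, and black-badge (Rule 11), but gold-permit is never granted.
T10 would need gold-permit and T20 (Rule 8), but gold-permit is never granted.
None of the 5 are reached.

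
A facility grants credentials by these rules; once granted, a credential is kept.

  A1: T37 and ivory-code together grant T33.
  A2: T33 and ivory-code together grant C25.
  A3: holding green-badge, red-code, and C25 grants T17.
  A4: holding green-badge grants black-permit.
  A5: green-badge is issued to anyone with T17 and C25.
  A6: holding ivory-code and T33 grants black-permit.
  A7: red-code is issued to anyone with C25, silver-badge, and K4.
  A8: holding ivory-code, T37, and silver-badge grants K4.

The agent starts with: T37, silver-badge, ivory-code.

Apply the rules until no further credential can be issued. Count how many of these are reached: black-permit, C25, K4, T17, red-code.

Holding ivory-code, T37, and silver-badge grants K4 (A8).
Holding T37 and ivory-code grants T33 (A1).
Holding ivory-code and T33 grants black-permit (A6).
Holding T33 and ivory-code grants C25 (A2).
Holding C25, silver-badge, and K4 grants red-code (A7).
black-permit: reached.
C25: reached.
K4: reached.
T17 would need green-badge, red-code, and C25 (A3), but green-badge is never granted.
red-code: reached.
Reached: black-permit, C25, K4, and red-code — 4 of the 5.

4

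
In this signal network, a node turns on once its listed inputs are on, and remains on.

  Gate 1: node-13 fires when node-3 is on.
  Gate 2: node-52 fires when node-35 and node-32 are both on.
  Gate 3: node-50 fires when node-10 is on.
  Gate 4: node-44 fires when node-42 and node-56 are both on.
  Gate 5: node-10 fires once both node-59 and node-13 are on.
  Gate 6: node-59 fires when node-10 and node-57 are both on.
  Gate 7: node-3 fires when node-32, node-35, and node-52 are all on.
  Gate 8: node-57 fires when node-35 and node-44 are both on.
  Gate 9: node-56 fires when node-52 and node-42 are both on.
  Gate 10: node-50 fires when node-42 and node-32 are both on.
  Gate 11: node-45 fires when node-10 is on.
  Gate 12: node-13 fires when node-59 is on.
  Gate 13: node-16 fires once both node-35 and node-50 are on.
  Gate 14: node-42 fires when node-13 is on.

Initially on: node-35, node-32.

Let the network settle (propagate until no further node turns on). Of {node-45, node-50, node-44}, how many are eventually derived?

2

Gate 2: node-35 and node-32 on → node-52 on.
Gate 7: node-32, node-35, and node-52 on → node-3 on.
Gate 1: node-3 on → node-13 on.
Gate 14: node-13 on → node-42 on.
node-42 and node-32 are on, so node-50 fires (Gate 10).
node-52 and node-42 are on, so node-56 fires (Gate 9).
Gate 4: node-42 and node-56 on → node-44 on.
node-45 would need node-10 (Gate 11), but node-10 never turns on.
node-50: reached.
node-44: reached.
Reached: node-50 and node-44 — 2 of the 3.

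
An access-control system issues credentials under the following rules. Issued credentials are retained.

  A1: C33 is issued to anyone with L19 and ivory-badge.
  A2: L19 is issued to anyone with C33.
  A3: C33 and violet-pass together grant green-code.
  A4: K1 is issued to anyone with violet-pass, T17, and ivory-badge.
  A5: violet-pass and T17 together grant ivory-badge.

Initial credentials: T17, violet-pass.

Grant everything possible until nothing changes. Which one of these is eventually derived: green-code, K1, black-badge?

Holding violet-pass and T17 grants ivory-badge (A5).
Holding violet-pass, T17, and ivory-badge grants K1 (A4).
green-code would need C33 and violet-pass (A3), but C33 is never granted. No rule produces black-badge, and it is not given.

K1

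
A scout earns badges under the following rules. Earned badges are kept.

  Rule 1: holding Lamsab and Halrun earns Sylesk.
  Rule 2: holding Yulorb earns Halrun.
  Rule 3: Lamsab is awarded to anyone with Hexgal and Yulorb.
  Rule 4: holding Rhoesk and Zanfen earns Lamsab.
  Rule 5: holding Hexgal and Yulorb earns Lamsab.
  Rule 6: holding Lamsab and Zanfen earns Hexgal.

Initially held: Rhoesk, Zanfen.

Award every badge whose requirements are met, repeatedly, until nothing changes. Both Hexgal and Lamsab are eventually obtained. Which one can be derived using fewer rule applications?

Lamsab: With Rhoesk and Zanfen, Lamsab is earned (Rule 4). [1 rule application]
Hexgal: With Rhoesk and Zanfen, Lamsab is earned (Rule 4). With Lamsab and Zanfen, Hexgal is earned (Rule 6). [2 rule applications]
Lamsab needs fewer.

Lamsab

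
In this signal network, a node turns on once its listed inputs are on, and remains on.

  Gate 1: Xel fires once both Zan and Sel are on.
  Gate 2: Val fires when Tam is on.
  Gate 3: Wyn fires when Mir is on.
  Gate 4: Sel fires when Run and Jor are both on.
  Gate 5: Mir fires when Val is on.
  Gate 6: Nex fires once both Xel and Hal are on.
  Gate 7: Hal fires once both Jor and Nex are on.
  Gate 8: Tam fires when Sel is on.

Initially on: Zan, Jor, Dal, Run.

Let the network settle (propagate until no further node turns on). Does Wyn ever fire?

Yes

Gate 4: Run and Jor on → Sel on.
Sel is on, so Tam fires (Gate 8).
Tam is on, so Val fires (Gate 2).
Val is on, so Mir fires (Gate 5).
Mir is on, so Wyn fires (Gate 3).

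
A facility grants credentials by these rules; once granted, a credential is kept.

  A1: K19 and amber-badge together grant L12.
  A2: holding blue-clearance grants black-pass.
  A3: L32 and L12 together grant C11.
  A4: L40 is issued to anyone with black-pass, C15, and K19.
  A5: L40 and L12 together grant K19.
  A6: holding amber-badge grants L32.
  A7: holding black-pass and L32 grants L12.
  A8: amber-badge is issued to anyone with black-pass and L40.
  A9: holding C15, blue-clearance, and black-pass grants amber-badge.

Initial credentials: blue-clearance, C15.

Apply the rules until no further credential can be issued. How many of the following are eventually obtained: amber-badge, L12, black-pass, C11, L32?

5

Holding blue-clearance grants black-pass (A2).
Holding C15, blue-clearance, and black-pass grants amber-badge (A9).
Holding amber-badge grants L32 (A6).
Holding black-pass and L32 grants L12 (A7).
Holding L32 and L12 grants C11 (A3).
amber-badge: reached.
L12: reached.
black-pass: reached.
C11: reached.
L32: reached.
All 5 are reached.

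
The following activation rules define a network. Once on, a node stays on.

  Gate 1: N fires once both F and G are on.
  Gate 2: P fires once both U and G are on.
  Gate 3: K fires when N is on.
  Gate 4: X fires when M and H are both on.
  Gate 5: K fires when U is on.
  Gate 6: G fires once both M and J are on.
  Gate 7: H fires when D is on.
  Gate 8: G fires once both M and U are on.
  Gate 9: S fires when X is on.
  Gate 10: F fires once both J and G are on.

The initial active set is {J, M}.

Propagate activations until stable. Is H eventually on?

No

H would need D (Gate 7), but D never turns on.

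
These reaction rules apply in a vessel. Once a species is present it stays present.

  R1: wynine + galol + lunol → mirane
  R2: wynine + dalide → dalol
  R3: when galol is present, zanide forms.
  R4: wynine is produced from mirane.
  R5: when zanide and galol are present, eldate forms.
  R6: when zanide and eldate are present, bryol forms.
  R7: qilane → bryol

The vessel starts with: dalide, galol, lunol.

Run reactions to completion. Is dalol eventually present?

No

dalol would need wynine and dalide (R2), but wynine never forms.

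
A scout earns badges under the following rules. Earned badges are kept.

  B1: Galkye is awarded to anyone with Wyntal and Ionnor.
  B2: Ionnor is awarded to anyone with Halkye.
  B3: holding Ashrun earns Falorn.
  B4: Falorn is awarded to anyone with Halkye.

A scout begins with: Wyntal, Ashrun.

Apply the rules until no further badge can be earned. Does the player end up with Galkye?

No

Galkye would need Wyntal and Ionnor (B1), but Ionnor is never earned.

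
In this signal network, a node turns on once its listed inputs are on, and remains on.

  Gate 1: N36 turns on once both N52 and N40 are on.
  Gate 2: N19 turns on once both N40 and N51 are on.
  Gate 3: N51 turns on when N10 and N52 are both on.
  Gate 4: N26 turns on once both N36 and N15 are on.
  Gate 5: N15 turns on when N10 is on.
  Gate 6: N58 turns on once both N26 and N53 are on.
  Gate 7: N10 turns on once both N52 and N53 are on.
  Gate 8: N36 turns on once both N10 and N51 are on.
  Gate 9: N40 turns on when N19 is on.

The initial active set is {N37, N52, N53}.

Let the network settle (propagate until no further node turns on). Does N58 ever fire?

Yes

Gate 7: N52 and N53 on → N10 on.
Gate 5: N10 on → N15 on.
Gate 3: N10 and N52 on → N51 on.
Gate 8: N10 and N51 on → N36 on.
N36 and N15 are on, so N26 turns on (Gate 4).
Gate 6: N26 and N53 on → N58 on.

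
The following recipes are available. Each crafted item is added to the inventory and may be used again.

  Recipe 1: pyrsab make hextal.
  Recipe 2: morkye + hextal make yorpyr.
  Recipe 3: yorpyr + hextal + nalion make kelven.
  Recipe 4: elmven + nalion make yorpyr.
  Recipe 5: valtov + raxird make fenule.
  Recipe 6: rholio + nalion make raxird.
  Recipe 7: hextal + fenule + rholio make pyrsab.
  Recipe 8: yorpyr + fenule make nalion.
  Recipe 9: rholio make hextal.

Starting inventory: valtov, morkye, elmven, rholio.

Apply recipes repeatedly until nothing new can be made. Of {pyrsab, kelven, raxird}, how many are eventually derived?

pyrsab would need hextal, fenule, and rholio (Recipe 7), but fenule is never obtained.
kelven would need yorpyr, hextal, and nalion (Recipe 3), but nalion is never obtained.
raxird would need rholio and nalion (Recipe 6), but nalion is never obtained.
None of the 3 are reached.

0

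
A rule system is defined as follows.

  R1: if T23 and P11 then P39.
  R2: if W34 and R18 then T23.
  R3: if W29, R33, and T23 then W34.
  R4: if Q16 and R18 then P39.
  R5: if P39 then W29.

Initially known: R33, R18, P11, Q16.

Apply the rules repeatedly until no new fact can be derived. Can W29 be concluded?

Q16 and R18 hold, so P39 follows (R4).
From P39, R5 gives W29.

Yes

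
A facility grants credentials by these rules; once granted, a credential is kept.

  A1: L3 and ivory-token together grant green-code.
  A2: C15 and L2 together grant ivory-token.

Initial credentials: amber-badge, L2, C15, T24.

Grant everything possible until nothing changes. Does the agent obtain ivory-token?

Yes

Holding C15 and L2 grants ivory-token (A2).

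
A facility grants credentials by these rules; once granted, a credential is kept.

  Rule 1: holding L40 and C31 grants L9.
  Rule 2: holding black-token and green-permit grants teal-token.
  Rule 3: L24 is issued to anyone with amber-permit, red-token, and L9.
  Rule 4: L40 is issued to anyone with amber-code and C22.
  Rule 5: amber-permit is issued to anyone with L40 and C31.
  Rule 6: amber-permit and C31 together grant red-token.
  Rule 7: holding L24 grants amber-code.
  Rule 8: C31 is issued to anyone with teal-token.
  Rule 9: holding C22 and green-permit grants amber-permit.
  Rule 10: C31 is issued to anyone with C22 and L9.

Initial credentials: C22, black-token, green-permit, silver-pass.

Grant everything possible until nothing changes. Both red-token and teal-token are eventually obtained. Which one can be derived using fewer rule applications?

teal-token

teal-token: Holding black-token and green-permit grants teal-token (Rule 2). [1 rule application]
red-token: Holding C22 and green-permit grants amber-permit (Rule 9). Holding black-token and green-permit grants teal-token (Rule 2). Holding teal-token grants C31 (Rule 8). Holding amber-permit and C31 grants red-token (Rule 6). [4 rule applications]
teal-token needs fewer.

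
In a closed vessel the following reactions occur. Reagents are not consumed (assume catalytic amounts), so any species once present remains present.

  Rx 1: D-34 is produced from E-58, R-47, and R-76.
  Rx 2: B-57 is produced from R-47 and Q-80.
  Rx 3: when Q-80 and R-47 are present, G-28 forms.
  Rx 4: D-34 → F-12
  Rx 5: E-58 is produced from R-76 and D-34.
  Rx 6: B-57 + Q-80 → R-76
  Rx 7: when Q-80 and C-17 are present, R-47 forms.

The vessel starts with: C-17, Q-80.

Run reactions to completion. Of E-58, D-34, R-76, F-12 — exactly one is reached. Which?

R-76

Q-80 and C-17 present → R-47 forms (Rx 7).
R-47 and Q-80 present → B-57 forms (Rx 2).
B-57 and Q-80 present → R-76 forms (Rx 6).
F-12 would need D-34 (Rx 4), but D-34 never forms. D-34 would need E-58, R-47, and R-76 (Rx 1), but E-58 never forms. E-58 would need R-76 and D-34 (Rx 5), but D-34 never forms.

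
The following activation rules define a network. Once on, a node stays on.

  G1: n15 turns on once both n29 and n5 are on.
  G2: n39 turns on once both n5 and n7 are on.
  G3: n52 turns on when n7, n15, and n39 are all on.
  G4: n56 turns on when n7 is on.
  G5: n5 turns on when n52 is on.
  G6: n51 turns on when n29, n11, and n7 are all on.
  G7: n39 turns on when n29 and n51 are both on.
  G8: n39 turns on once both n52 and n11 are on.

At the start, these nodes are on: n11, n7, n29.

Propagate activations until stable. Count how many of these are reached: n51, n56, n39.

3

n29, n11, and n7 are on, so n51 turns on (G6).
G4: n7 on → n56 on.
n29 and n51 are on, so n39 turns on (G7).
n51: reached.
n56: reached.
n39: reached.
All 3 are reached.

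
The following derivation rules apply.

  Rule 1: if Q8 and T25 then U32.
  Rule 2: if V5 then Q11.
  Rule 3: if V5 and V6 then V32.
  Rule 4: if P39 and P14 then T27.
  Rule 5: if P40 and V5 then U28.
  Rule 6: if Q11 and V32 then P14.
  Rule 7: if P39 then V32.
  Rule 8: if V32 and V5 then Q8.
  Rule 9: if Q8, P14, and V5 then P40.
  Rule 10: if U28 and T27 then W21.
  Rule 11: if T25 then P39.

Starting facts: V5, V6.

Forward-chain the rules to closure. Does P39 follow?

P39 would need T25 (Rule 11), but T25 is never established.

No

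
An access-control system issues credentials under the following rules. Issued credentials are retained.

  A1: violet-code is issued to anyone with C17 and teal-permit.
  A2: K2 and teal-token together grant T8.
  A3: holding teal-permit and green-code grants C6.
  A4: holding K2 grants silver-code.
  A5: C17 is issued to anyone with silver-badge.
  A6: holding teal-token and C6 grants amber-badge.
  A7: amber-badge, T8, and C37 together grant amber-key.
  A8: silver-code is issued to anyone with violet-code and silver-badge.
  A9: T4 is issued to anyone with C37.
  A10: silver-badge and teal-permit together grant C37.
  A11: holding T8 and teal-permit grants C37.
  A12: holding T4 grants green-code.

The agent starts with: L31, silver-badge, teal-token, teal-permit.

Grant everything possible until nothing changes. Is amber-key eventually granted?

No

amber-key would need amber-badge, T8, and C37 (A7), but T8 is never granted.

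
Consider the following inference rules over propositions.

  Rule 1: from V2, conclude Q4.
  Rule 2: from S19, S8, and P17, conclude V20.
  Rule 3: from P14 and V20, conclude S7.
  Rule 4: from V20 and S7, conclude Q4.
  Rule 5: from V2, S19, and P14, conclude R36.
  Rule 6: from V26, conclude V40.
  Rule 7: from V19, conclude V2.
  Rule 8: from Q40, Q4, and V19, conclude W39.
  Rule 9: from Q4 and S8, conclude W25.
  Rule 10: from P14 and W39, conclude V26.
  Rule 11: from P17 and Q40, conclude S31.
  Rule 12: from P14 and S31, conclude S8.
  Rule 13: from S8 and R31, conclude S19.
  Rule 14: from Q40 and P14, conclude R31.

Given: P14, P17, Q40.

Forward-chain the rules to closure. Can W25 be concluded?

From P17 and Q40, Rule 11 gives S31.
Q40 and P14 hold, so R31 follows (Rule 14).
P14 and S31 hold, so S8 follows (Rule 12).
From S8 and R31, Rule 13 gives S19.
From S19, S8, and P17, Rule 2 gives V20.
From P14 and V20, Rule 3 gives S7.
V20 and S7 hold, so Q4 follows (Rule 4).
From Q4 and S8, Rule 9 gives W25.

Yes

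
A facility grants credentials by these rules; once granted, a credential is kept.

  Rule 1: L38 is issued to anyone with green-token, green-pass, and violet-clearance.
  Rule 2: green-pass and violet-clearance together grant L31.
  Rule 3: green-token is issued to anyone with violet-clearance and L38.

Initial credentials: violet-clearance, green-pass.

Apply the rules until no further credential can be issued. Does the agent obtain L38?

No

L38 would need green-token, green-pass, and violet-clearance (Rule 1), but green-token is never granted.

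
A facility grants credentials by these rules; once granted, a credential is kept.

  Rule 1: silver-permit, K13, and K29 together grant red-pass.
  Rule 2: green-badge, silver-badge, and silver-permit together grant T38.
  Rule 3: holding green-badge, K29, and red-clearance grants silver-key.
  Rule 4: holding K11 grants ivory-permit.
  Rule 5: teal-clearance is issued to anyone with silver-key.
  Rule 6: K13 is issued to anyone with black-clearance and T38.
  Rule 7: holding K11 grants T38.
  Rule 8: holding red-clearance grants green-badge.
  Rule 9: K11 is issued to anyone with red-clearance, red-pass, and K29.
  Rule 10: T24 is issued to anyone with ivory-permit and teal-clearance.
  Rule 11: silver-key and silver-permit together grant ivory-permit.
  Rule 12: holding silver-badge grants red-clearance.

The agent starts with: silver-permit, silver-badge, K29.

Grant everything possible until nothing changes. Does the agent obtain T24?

Holding silver-badge grants red-clearance (Rule 12).
Holding red-clearance grants green-badge (Rule 8).
Holding green-badge, K29, and red-clearance grants silver-key (Rule 3).
Holding silver-key grants teal-clearance (Rule 5).
Holding silver-key and silver-permit grants ivory-permit (Rule 11).
Holding ivory-permit and teal-clearance grants T24 (Rule 10).

Yes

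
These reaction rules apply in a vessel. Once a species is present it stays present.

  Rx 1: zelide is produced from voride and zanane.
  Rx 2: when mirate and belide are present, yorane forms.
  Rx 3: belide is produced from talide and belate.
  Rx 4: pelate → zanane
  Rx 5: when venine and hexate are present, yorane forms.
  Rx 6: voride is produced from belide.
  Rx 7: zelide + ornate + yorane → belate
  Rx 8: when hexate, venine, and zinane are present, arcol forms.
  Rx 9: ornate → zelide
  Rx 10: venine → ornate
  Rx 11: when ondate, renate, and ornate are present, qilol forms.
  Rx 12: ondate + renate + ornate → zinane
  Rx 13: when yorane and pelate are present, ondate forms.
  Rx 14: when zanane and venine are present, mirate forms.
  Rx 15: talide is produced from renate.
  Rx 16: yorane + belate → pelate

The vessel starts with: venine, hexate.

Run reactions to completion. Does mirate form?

venine and hexate present → yorane forms (Rx 5).
venine present → ornate forms (Rx 10).
ornate present → zelide forms (Rx 9).
zelide, ornate, and yorane present → belate forms (Rx 7).
yorane and belate present → pelate forms (Rx 16).
pelate present → zanane forms (Rx 4).
zanane and venine present → mirate forms (Rx 14).

Yes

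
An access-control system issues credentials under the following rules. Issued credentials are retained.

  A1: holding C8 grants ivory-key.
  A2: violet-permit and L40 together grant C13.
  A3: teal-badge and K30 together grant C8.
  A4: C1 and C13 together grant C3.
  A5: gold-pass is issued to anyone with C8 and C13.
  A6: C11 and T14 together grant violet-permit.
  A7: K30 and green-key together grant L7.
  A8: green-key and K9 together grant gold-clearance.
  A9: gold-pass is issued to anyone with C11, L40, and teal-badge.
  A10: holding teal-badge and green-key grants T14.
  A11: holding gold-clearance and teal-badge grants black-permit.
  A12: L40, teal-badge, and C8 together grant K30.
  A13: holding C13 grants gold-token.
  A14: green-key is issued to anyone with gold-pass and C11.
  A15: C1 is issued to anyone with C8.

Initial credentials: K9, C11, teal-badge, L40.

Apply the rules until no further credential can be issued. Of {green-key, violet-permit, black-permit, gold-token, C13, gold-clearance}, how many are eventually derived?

Holding C11, L40, and teal-badge grants gold-pass (A9).
Holding gold-pass and C11 grants green-key (A14).
Holding teal-badge and green-key grants T14 (A10).
Holding green-key and K9 grants gold-clearance (A8).
Holding gold-clearance and teal-badge grants black-permit (A11).
Holding C11 and T14 grants violet-permit (A6).
Holding violet-permit and L40 grants C13 (A2).
Holding C13 grants gold-token (A13).
green-key: reached.
violet-permit: reached.
black-permit: reached.
gold-token: reached.
C13: reached.
gold-clearance: reached.
All 6 are reached.

6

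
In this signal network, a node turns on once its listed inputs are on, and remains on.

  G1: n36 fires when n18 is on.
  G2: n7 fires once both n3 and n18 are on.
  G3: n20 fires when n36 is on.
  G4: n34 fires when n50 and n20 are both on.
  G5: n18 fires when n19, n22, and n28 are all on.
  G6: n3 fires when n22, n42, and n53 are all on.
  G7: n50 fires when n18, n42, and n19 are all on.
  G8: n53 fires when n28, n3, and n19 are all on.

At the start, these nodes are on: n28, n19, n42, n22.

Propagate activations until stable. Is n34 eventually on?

Yes

n19, n22, and n28 are on, so n18 fires (G5).
n18 is on, so n36 fires (G1).
G7: n18, n42, and n19 on → n50 on.
n36 is on, so n20 fires (G3).
G4: n50 and n20 on → n34 on.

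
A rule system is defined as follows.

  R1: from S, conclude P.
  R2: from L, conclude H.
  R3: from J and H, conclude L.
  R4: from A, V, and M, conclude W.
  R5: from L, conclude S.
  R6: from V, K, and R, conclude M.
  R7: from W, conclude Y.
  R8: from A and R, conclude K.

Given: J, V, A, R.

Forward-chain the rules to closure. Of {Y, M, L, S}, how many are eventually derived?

2

From A and R, R8 gives K.
V, K, and R hold, so M follows (R6).
A, V, and M hold, so W follows (R4).
W holds, so Y follows (R7).
Y: reached.
M: reached.
L would need J and H (R3), but H is never established.
S would need L (R5), but L is never established.
Reached: Y and M — 2 of the 4.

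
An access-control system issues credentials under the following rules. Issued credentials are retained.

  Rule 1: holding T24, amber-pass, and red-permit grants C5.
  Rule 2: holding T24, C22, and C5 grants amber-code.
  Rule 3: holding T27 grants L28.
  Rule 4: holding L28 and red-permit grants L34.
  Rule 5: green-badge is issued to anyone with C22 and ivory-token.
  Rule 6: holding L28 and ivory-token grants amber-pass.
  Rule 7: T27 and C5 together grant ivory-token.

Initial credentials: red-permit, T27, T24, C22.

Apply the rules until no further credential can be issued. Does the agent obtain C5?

No

C5 would need T24, amber-pass, and red-permit (Rule 1), but amber-pass is never granted.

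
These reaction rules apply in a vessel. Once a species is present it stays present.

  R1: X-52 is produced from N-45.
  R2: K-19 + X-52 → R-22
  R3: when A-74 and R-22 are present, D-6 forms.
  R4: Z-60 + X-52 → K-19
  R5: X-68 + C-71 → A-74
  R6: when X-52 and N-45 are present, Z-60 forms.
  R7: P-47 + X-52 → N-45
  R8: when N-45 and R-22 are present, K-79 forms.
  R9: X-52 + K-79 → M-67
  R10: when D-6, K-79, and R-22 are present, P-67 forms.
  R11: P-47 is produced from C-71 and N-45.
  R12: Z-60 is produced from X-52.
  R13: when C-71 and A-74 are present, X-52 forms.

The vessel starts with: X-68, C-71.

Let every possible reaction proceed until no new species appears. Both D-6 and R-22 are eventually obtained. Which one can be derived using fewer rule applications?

R-22: X-68 and C-71 present → A-74 forms (R5). C-71 and A-74 present → X-52 forms (R13). X-52 present → Z-60 forms (R12). Z-60 and X-52 present → K-19 forms (R4). K-19 and X-52 present → R-22 forms (R2). [5 rule applications]
D-6: X-68 and C-71 present → A-74 forms (R5). C-71 and A-74 present → X-52 forms (R13). X-52 present → Z-60 forms (R12). Z-60 and X-52 present → K-19 forms (R4). K-19 and X-52 present → R-22 forms (R2). A-74 and R-22 present → D-6 forms (R3). [6 rule applications]
R-22 needs fewer.

R-22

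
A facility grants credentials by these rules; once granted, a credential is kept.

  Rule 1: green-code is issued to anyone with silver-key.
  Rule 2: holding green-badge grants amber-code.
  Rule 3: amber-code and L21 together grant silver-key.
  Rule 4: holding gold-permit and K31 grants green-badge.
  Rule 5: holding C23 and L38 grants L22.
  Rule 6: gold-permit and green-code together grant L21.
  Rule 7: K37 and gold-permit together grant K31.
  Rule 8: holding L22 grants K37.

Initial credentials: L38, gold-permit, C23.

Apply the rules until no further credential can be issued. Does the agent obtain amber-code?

Yes

Holding C23 and L38 grants L22 (Rule 5).
Holding L22 grants K37 (Rule 8).
Holding K37 and gold-permit grants K31 (Rule 7).
Holding gold-permit and K31 grants green-badge (Rule 4).
Holding green-badge grants amber-code (Rule 2).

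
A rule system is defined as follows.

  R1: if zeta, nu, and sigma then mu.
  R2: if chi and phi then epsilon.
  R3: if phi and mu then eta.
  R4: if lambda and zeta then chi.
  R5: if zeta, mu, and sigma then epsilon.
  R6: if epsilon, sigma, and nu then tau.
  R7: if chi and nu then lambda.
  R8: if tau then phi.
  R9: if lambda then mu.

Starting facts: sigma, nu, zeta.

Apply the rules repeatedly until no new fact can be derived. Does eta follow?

Yes

zeta, nu, and sigma hold, so mu follows (R1).
From zeta, mu, and sigma, R5 gives epsilon.
epsilon, sigma, and nu hold, so tau follows (R6).
From tau, R8 gives phi.
phi and mu hold, so eta follows (R3).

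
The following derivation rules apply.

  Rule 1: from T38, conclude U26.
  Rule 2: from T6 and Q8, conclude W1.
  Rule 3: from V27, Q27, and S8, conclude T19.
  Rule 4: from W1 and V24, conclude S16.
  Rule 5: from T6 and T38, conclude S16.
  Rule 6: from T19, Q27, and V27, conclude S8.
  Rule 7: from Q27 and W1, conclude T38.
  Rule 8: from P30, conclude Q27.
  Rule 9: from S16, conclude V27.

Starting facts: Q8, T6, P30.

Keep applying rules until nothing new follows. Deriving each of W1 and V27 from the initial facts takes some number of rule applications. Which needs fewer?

W1

W1: From T6 and Q8, Rule 2 gives W1. [1 rule application]
V27: T6 and Q8 hold, so W1 follows (Rule 2). P30 holds, so Q27 follows (Rule 8). Q27 and W1 hold, so T38 follows (Rule 7). From T6 and T38, Rule 5 gives S16. From S16, Rule 9 gives V27. [5 rule applications]
W1 needs fewer.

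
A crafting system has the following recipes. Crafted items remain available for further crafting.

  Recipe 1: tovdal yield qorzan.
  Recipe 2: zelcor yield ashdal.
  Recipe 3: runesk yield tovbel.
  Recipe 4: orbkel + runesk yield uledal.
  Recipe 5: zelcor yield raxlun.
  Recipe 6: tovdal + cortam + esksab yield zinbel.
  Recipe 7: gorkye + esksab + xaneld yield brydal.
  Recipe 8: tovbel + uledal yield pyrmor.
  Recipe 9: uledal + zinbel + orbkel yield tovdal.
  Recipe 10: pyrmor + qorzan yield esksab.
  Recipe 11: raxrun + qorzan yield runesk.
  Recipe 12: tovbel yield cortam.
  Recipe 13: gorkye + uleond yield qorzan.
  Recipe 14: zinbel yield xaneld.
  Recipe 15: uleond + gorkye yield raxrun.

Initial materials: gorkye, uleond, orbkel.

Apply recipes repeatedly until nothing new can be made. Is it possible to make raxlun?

No

raxlun would need zelcor (Recipe 5), but zelcor is never obtained.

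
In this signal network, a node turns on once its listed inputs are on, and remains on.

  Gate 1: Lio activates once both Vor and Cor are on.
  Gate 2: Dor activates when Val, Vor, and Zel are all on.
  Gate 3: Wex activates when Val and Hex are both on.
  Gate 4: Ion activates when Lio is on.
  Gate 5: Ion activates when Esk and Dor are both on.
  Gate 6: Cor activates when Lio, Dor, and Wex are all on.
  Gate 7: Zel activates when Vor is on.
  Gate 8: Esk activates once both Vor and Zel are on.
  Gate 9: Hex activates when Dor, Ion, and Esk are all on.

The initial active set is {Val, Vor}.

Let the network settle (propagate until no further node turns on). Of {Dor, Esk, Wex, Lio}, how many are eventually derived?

3

Gate 7: Vor on → Zel on.
Val, Vor, and Zel are on, so Dor activates (Gate 2).
Vor and Zel are on, so Esk activates (Gate 8).
Gate 5: Esk and Dor on → Ion on.
Dor, Ion, and Esk are on, so Hex activates (Gate 9).
Val and Hex are on, so Wex activates (Gate 3).
Dor: reached.
Esk: reached.
Wex: reached.
Lio would need Vor and Cor (Gate 1), but Cor never turns on.
Reached: Dor, Esk, and Wex — 3 of the 4.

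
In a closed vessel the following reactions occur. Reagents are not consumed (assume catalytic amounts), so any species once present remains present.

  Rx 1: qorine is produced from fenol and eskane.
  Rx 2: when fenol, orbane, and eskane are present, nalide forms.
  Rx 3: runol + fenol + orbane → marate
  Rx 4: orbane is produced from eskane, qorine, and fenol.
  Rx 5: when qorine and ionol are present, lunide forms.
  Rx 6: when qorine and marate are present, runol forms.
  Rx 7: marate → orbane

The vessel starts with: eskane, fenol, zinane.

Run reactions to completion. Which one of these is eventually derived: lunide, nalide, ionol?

fenol and eskane present → qorine forms (Rx 1).
eskane, qorine, and fenol present → orbane forms (Rx 4).
fenol, orbane, and eskane present → nalide forms (Rx 2).
No rule produces ionol, and it is not given. lunide would need qorine and ionol (Rx 5), but ionol never forms.

nalide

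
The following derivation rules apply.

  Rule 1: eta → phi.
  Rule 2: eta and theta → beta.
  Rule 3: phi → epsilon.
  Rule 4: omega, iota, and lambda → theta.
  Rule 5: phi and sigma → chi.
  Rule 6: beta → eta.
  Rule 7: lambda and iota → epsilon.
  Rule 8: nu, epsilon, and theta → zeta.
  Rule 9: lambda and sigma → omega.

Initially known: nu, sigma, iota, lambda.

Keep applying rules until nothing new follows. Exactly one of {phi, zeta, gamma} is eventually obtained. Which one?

lambda and iota hold, so epsilon follows (Rule 7).
From lambda and sigma, Rule 9 gives omega.
From omega, iota, and lambda, Rule 4 gives theta.
nu, epsilon, and theta hold, so zeta follows (Rule 8).
No rule produces gamma, and it is not given. phi would need eta (Rule 1), but eta is never established.

zeta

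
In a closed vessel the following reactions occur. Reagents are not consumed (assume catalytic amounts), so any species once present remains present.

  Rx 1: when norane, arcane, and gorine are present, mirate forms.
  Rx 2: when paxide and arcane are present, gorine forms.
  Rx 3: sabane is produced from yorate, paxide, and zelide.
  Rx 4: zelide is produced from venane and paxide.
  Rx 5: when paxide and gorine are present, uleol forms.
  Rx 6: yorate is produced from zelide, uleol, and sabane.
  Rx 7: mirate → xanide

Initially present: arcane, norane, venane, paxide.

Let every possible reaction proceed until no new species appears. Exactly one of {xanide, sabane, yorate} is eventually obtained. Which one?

xanide

paxide and arcane present → gorine forms (Rx 2).
norane, arcane, and gorine present → mirate forms (Rx 1).
mirate present → xanide forms (Rx 7).
sabane would need yorate, paxide, and zelide (Rx 3), but yorate never forms. yorate would need zelide, uleol, and sabane (Rx 6), but sabane never forms.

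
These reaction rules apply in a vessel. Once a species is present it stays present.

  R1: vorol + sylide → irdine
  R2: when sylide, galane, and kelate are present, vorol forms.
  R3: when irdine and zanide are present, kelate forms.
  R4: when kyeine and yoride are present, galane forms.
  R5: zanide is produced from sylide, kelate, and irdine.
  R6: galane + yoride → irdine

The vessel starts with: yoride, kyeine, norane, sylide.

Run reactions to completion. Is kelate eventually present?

No

kelate would need irdine and zanide (R3), but zanide never forms.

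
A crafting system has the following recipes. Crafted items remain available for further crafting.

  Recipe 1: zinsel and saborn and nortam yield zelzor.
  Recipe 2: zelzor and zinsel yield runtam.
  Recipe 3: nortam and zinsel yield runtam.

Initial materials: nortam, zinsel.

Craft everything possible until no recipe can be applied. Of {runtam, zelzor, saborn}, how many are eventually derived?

nortam and zinsel → runtam (Recipe 3).
runtam: reached.
zelzor would need zinsel, saborn, and nortam (Recipe 1), but saborn is never obtained.
No rule produces saborn, and it is not given.
Reached: runtam — 1 of the 3.

1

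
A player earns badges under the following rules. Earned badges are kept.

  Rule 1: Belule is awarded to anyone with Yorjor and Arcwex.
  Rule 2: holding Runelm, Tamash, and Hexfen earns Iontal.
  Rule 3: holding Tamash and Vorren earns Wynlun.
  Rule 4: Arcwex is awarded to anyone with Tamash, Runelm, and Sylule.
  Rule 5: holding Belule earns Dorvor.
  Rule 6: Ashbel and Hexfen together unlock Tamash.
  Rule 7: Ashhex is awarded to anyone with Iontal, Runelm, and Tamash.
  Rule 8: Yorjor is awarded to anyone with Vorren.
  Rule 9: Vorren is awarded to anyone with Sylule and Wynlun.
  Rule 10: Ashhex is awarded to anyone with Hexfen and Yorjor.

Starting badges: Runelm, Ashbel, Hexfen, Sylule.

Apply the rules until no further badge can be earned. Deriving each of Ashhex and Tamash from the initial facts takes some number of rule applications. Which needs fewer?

Tamash

Tamash: With Ashbel and Hexfen, Tamash is earned (Rule 6). [1 rule application]
Ashhex: With Ashbel and Hexfen, Tamash is earned (Rule 6). With Runelm, Tamash, and Hexfen, Iontal is earned (Rule 2). With Iontal, Runelm, and Tamash, Ashhex is earned (Rule 7). [3 rule applications]
Tamash needs fewer.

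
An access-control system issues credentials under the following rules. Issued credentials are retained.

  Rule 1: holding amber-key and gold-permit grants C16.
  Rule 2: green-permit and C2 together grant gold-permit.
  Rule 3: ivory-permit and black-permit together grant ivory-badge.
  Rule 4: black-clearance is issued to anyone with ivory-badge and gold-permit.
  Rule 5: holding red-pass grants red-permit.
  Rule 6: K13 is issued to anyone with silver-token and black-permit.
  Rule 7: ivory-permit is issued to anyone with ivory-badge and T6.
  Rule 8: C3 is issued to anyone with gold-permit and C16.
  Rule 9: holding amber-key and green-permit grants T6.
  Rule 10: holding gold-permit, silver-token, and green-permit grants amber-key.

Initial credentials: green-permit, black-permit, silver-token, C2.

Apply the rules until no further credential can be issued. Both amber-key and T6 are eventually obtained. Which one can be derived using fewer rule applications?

amber-key

amber-key: Holding green-permit and C2 grants gold-permit (Rule 2). Holding gold-permit, silver-token, and green-permit grants amber-key (Rule 10). [2 rule applications]
T6: Holding green-permit and C2 grants gold-permit (Rule 2). Holding gold-permit, silver-token, and green-permit grants amber-key (Rule 10). Holding amber-key and green-permit grants T6 (Rule 9). [3 rule applications]
amber-key needs fewer.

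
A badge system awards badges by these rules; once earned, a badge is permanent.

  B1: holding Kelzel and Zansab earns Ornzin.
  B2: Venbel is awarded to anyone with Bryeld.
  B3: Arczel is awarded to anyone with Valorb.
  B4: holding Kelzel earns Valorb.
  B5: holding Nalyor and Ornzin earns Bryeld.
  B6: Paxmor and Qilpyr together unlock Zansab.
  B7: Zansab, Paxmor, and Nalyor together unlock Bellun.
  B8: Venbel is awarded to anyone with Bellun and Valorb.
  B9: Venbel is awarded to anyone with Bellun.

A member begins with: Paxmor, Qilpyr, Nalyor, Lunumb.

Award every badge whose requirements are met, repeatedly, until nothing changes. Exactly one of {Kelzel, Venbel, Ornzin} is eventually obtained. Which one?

With Paxmor and Qilpyr, Zansab is earned (B6).
With Zansab, Paxmor, and Nalyor, Bellun is earned (B7).
With Bellun, Venbel is earned (B9).
No rule produces Kelzel, and it is not given. Ornzin would need Kelzel and Zansab (B1), but Kelzel is never earned.

Venbel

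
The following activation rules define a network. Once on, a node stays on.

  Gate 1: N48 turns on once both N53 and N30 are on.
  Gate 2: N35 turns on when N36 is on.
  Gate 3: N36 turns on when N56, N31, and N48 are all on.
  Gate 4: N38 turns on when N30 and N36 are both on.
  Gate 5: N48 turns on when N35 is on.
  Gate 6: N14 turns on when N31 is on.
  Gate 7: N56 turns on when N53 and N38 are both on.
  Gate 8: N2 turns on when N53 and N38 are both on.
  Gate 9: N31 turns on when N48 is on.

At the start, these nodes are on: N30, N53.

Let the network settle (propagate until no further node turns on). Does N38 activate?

No

N38 would need N30 and N36 (Gate 4), but N36 never turns on.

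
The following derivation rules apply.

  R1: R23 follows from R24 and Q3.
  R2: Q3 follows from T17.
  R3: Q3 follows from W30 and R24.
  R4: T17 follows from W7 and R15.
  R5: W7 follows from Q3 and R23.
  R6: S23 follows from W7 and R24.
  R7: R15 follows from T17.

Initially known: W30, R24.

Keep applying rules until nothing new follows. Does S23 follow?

Yes

W30 and R24 hold, so Q3 follows (R3).
R24 and Q3 hold, so R23 follows (R1).
Q3 and R23 hold, so W7 follows (R5).
From W7 and R24, R6 gives S23.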